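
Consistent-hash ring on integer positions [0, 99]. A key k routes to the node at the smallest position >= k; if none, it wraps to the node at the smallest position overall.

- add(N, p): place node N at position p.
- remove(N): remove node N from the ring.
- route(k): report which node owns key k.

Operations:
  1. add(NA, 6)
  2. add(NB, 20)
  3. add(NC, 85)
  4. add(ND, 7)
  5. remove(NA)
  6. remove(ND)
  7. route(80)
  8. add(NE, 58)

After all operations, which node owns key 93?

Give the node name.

Answer: NB

Derivation:
Op 1: add NA@6 -> ring=[6:NA]
Op 2: add NB@20 -> ring=[6:NA,20:NB]
Op 3: add NC@85 -> ring=[6:NA,20:NB,85:NC]
Op 4: add ND@7 -> ring=[6:NA,7:ND,20:NB,85:NC]
Op 5: remove NA -> ring=[7:ND,20:NB,85:NC]
Op 6: remove ND -> ring=[20:NB,85:NC]
Op 7: route key 80: smallest pos >= 80 is 85 -> NC
Op 8: add NE@58 -> ring=[20:NB,58:NE,85:NC]
Final route key 93: none >= 93, wrap to smallest pos 20 -> NB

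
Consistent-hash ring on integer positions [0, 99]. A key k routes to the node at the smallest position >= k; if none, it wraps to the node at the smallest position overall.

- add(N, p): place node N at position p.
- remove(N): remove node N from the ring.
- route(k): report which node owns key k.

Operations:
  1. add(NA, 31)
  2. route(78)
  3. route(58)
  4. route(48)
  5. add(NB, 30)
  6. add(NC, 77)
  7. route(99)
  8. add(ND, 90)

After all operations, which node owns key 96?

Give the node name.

Answer: NB

Derivation:
Op 1: add NA@31 -> ring=[31:NA]
Op 2: route key 78: none >= 78, wrap to smallest pos 31 -> NA
Op 3: route key 58: none >= 58, wrap to smallest pos 31 -> NA
Op 4: route key 48: none >= 48, wrap to smallest pos 31 -> NA
Op 5: add NB@30 -> ring=[30:NB,31:NA]
Op 6: add NC@77 -> ring=[30:NB,31:NA,77:NC]
Op 7: route key 99: none >= 99, wrap to smallest pos 30 -> NB
Op 8: add ND@90 -> ring=[30:NB,31:NA,77:NC,90:ND]
Final route key 96: none >= 96, wrap to smallest pos 30 -> NB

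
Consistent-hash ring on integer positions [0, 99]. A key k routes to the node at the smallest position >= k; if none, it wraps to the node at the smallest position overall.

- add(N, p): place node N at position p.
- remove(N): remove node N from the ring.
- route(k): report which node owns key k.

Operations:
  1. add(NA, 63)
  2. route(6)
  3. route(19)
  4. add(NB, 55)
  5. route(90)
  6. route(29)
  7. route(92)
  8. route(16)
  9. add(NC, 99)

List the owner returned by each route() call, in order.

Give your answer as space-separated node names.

Answer: NA NA NB NB NB NB

Derivation:
Op 1: add NA@63 -> ring=[63:NA]
Op 2: route key 6: smallest pos >= 6 is 63 -> NA
Op 3: route key 19: smallest pos >= 19 is 63 -> NA
Op 4: add NB@55 -> ring=[55:NB,63:NA]
Op 5: route key 90: none >= 90, wrap to smallest pos 55 -> NB
Op 6: route key 29: smallest pos >= 29 is 55 -> NB
Op 7: route key 92: none >= 92, wrap to smallest pos 55 -> NB
Op 8: route key 16: smallest pos >= 16 is 55 -> NB
Op 9: add NC@99 -> ring=[55:NB,63:NA,99:NC]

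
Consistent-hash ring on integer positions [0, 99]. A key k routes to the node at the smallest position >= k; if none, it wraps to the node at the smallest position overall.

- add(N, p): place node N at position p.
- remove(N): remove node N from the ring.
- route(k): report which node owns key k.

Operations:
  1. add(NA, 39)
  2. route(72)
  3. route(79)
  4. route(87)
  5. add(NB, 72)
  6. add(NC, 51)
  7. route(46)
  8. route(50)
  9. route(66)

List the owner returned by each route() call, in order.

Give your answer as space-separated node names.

Answer: NA NA NA NC NC NB

Derivation:
Op 1: add NA@39 -> ring=[39:NA]
Op 2: route key 72: none >= 72, wrap to smallest pos 39 -> NA
Op 3: route key 79: none >= 79, wrap to smallest pos 39 -> NA
Op 4: route key 87: none >= 87, wrap to smallest pos 39 -> NA
Op 5: add NB@72 -> ring=[39:NA,72:NB]
Op 6: add NC@51 -> ring=[39:NA,51:NC,72:NB]
Op 7: route key 46: smallest pos >= 46 is 51 -> NC
Op 8: route key 50: smallest pos >= 50 is 51 -> NC
Op 9: route key 66: smallest pos >= 66 is 72 -> NB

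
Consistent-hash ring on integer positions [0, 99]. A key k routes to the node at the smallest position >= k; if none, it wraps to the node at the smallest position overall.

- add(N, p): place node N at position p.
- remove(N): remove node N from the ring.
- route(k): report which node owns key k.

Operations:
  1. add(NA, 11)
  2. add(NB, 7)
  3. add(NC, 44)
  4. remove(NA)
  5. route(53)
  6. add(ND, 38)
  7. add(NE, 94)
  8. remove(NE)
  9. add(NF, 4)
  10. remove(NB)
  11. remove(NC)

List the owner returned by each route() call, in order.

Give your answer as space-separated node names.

Op 1: add NA@11 -> ring=[11:NA]
Op 2: add NB@7 -> ring=[7:NB,11:NA]
Op 3: add NC@44 -> ring=[7:NB,11:NA,44:NC]
Op 4: remove NA -> ring=[7:NB,44:NC]
Op 5: route key 53: none >= 53, wrap to smallest pos 7 -> NB
Op 6: add ND@38 -> ring=[7:NB,38:ND,44:NC]
Op 7: add NE@94 -> ring=[7:NB,38:ND,44:NC,94:NE]
Op 8: remove NE -> ring=[7:NB,38:ND,44:NC]
Op 9: add NF@4 -> ring=[4:NF,7:NB,38:ND,44:NC]
Op 10: remove NB -> ring=[4:NF,38:ND,44:NC]
Op 11: remove NC -> ring=[4:NF,38:ND]

Answer: NB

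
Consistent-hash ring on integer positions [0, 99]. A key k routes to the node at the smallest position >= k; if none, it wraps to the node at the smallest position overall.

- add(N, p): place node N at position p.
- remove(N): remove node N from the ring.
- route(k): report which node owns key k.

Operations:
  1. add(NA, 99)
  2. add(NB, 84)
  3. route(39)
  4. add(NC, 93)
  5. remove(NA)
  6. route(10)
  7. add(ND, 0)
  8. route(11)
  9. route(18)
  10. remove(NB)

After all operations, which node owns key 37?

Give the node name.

Op 1: add NA@99 -> ring=[99:NA]
Op 2: add NB@84 -> ring=[84:NB,99:NA]
Op 3: route key 39: smallest pos >= 39 is 84 -> NB
Op 4: add NC@93 -> ring=[84:NB,93:NC,99:NA]
Op 5: remove NA -> ring=[84:NB,93:NC]
Op 6: route key 10: smallest pos >= 10 is 84 -> NB
Op 7: add ND@0 -> ring=[0:ND,84:NB,93:NC]
Op 8: route key 11: smallest pos >= 11 is 84 -> NB
Op 9: route key 18: smallest pos >= 18 is 84 -> NB
Op 10: remove NB -> ring=[0:ND,93:NC]
Final route key 37: smallest pos >= 37 is 93 -> NC

Answer: NC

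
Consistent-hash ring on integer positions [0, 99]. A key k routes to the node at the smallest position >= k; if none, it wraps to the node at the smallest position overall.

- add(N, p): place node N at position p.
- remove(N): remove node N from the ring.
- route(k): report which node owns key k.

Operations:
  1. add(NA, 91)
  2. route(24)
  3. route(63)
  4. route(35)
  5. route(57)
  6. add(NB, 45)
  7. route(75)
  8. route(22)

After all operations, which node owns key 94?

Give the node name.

Answer: NB

Derivation:
Op 1: add NA@91 -> ring=[91:NA]
Op 2: route key 24: smallest pos >= 24 is 91 -> NA
Op 3: route key 63: smallest pos >= 63 is 91 -> NA
Op 4: route key 35: smallest pos >= 35 is 91 -> NA
Op 5: route key 57: smallest pos >= 57 is 91 -> NA
Op 6: add NB@45 -> ring=[45:NB,91:NA]
Op 7: route key 75: smallest pos >= 75 is 91 -> NA
Op 8: route key 22: smallest pos >= 22 is 45 -> NB
Final route key 94: none >= 94, wrap to smallest pos 45 -> NB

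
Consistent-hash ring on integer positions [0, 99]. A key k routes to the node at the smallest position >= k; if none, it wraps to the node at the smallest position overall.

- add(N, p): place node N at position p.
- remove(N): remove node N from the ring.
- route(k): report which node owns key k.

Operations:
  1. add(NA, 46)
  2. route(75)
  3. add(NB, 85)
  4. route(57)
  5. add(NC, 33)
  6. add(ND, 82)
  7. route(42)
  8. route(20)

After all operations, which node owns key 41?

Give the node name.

Op 1: add NA@46 -> ring=[46:NA]
Op 2: route key 75: none >= 75, wrap to smallest pos 46 -> NA
Op 3: add NB@85 -> ring=[46:NA,85:NB]
Op 4: route key 57: smallest pos >= 57 is 85 -> NB
Op 5: add NC@33 -> ring=[33:NC,46:NA,85:NB]
Op 6: add ND@82 -> ring=[33:NC,46:NA,82:ND,85:NB]
Op 7: route key 42: smallest pos >= 42 is 46 -> NA
Op 8: route key 20: smallest pos >= 20 is 33 -> NC
Final route key 41: smallest pos >= 41 is 46 -> NA

Answer: NA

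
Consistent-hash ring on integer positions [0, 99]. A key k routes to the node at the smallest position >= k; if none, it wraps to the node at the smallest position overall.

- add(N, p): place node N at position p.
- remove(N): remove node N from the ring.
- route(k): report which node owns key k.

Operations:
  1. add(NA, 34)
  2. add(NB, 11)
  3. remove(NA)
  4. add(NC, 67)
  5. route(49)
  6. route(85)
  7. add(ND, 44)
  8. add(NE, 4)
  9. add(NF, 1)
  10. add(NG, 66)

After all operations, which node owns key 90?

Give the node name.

Op 1: add NA@34 -> ring=[34:NA]
Op 2: add NB@11 -> ring=[11:NB,34:NA]
Op 3: remove NA -> ring=[11:NB]
Op 4: add NC@67 -> ring=[11:NB,67:NC]
Op 5: route key 49: smallest pos >= 49 is 67 -> NC
Op 6: route key 85: none >= 85, wrap to smallest pos 11 -> NB
Op 7: add ND@44 -> ring=[11:NB,44:ND,67:NC]
Op 8: add NE@4 -> ring=[4:NE,11:NB,44:ND,67:NC]
Op 9: add NF@1 -> ring=[1:NF,4:NE,11:NB,44:ND,67:NC]
Op 10: add NG@66 -> ring=[1:NF,4:NE,11:NB,44:ND,66:NG,67:NC]
Final route key 90: none >= 90, wrap to smallest pos 1 -> NF

Answer: NF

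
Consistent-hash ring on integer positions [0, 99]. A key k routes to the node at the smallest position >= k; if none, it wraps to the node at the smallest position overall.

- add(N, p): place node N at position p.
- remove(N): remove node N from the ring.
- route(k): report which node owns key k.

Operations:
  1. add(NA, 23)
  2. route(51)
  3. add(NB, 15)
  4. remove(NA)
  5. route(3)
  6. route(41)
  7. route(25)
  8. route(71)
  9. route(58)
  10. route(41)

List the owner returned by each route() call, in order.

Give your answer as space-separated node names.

Op 1: add NA@23 -> ring=[23:NA]
Op 2: route key 51: none >= 51, wrap to smallest pos 23 -> NA
Op 3: add NB@15 -> ring=[15:NB,23:NA]
Op 4: remove NA -> ring=[15:NB]
Op 5: route key 3: smallest pos >= 3 is 15 -> NB
Op 6: route key 41: none >= 41, wrap to smallest pos 15 -> NB
Op 7: route key 25: none >= 25, wrap to smallest pos 15 -> NB
Op 8: route key 71: none >= 71, wrap to smallest pos 15 -> NB
Op 9: route key 58: none >= 58, wrap to smallest pos 15 -> NB
Op 10: route key 41: none >= 41, wrap to smallest pos 15 -> NB

Answer: NA NB NB NB NB NB NB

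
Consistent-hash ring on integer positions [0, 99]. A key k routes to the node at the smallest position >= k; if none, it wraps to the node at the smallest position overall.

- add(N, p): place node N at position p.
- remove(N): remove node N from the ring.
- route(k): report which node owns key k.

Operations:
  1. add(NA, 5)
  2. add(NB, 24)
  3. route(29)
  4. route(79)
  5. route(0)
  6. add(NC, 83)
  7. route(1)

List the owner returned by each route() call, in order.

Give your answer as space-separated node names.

Answer: NA NA NA NA

Derivation:
Op 1: add NA@5 -> ring=[5:NA]
Op 2: add NB@24 -> ring=[5:NA,24:NB]
Op 3: route key 29: none >= 29, wrap to smallest pos 5 -> NA
Op 4: route key 79: none >= 79, wrap to smallest pos 5 -> NA
Op 5: route key 0: smallest pos >= 0 is 5 -> NA
Op 6: add NC@83 -> ring=[5:NA,24:NB,83:NC]
Op 7: route key 1: smallest pos >= 1 is 5 -> NA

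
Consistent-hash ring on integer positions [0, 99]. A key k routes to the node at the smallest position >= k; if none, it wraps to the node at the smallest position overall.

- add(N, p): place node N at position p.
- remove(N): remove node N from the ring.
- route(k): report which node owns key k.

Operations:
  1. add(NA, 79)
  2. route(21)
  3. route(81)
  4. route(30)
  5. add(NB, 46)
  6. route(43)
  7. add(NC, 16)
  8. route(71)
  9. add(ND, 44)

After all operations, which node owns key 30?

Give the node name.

Op 1: add NA@79 -> ring=[79:NA]
Op 2: route key 21: smallest pos >= 21 is 79 -> NA
Op 3: route key 81: none >= 81, wrap to smallest pos 79 -> NA
Op 4: route key 30: smallest pos >= 30 is 79 -> NA
Op 5: add NB@46 -> ring=[46:NB,79:NA]
Op 6: route key 43: smallest pos >= 43 is 46 -> NB
Op 7: add NC@16 -> ring=[16:NC,46:NB,79:NA]
Op 8: route key 71: smallest pos >= 71 is 79 -> NA
Op 9: add ND@44 -> ring=[16:NC,44:ND,46:NB,79:NA]
Final route key 30: smallest pos >= 30 is 44 -> ND

Answer: ND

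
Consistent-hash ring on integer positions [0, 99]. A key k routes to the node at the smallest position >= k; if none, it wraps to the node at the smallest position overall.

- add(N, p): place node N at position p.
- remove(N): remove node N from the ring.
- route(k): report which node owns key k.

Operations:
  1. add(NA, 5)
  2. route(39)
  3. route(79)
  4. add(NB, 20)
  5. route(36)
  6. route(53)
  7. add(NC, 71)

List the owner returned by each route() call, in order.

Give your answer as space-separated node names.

Answer: NA NA NA NA

Derivation:
Op 1: add NA@5 -> ring=[5:NA]
Op 2: route key 39: none >= 39, wrap to smallest pos 5 -> NA
Op 3: route key 79: none >= 79, wrap to smallest pos 5 -> NA
Op 4: add NB@20 -> ring=[5:NA,20:NB]
Op 5: route key 36: none >= 36, wrap to smallest pos 5 -> NA
Op 6: route key 53: none >= 53, wrap to smallest pos 5 -> NA
Op 7: add NC@71 -> ring=[5:NA,20:NB,71:NC]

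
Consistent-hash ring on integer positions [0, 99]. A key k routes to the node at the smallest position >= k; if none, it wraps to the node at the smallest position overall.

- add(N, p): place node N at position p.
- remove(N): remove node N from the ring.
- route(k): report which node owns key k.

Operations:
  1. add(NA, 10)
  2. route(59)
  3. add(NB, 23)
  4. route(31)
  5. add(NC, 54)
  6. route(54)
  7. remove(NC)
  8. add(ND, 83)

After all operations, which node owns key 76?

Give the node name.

Answer: ND

Derivation:
Op 1: add NA@10 -> ring=[10:NA]
Op 2: route key 59: none >= 59, wrap to smallest pos 10 -> NA
Op 3: add NB@23 -> ring=[10:NA,23:NB]
Op 4: route key 31: none >= 31, wrap to smallest pos 10 -> NA
Op 5: add NC@54 -> ring=[10:NA,23:NB,54:NC]
Op 6: route key 54: smallest pos >= 54 is 54 -> NC
Op 7: remove NC -> ring=[10:NA,23:NB]
Op 8: add ND@83 -> ring=[10:NA,23:NB,83:ND]
Final route key 76: smallest pos >= 76 is 83 -> ND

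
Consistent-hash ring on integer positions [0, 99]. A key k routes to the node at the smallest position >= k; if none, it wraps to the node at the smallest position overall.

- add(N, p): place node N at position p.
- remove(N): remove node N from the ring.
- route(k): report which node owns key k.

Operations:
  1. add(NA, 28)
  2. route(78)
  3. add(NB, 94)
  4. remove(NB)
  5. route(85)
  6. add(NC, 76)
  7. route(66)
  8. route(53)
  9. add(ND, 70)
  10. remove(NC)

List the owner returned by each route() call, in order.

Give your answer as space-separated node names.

Answer: NA NA NC NC

Derivation:
Op 1: add NA@28 -> ring=[28:NA]
Op 2: route key 78: none >= 78, wrap to smallest pos 28 -> NA
Op 3: add NB@94 -> ring=[28:NA,94:NB]
Op 4: remove NB -> ring=[28:NA]
Op 5: route key 85: none >= 85, wrap to smallest pos 28 -> NA
Op 6: add NC@76 -> ring=[28:NA,76:NC]
Op 7: route key 66: smallest pos >= 66 is 76 -> NC
Op 8: route key 53: smallest pos >= 53 is 76 -> NC
Op 9: add ND@70 -> ring=[28:NA,70:ND,76:NC]
Op 10: remove NC -> ring=[28:NA,70:ND]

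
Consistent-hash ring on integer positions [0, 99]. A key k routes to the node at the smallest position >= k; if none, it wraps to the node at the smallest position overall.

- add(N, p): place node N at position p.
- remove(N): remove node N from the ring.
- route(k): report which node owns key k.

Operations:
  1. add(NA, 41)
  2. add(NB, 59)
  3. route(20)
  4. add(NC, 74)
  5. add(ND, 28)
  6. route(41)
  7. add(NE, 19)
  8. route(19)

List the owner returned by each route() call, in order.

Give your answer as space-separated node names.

Op 1: add NA@41 -> ring=[41:NA]
Op 2: add NB@59 -> ring=[41:NA,59:NB]
Op 3: route key 20: smallest pos >= 20 is 41 -> NA
Op 4: add NC@74 -> ring=[41:NA,59:NB,74:NC]
Op 5: add ND@28 -> ring=[28:ND,41:NA,59:NB,74:NC]
Op 6: route key 41: smallest pos >= 41 is 41 -> NA
Op 7: add NE@19 -> ring=[19:NE,28:ND,41:NA,59:NB,74:NC]
Op 8: route key 19: smallest pos >= 19 is 19 -> NE

Answer: NA NA NE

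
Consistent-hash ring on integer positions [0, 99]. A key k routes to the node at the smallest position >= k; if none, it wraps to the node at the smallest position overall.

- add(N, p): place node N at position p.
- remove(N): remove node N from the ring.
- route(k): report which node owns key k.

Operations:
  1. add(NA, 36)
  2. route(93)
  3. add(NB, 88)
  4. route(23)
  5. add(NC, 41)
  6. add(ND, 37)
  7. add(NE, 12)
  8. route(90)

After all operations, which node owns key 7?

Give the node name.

Op 1: add NA@36 -> ring=[36:NA]
Op 2: route key 93: none >= 93, wrap to smallest pos 36 -> NA
Op 3: add NB@88 -> ring=[36:NA,88:NB]
Op 4: route key 23: smallest pos >= 23 is 36 -> NA
Op 5: add NC@41 -> ring=[36:NA,41:NC,88:NB]
Op 6: add ND@37 -> ring=[36:NA,37:ND,41:NC,88:NB]
Op 7: add NE@12 -> ring=[12:NE,36:NA,37:ND,41:NC,88:NB]
Op 8: route key 90: none >= 90, wrap to smallest pos 12 -> NE
Final route key 7: smallest pos >= 7 is 12 -> NE

Answer: NE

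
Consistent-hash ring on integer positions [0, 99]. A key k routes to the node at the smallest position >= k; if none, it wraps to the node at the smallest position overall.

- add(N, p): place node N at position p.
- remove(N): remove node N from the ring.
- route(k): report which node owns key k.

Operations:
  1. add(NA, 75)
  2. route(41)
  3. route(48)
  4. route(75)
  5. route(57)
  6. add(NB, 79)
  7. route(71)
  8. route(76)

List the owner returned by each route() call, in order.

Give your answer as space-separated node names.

Op 1: add NA@75 -> ring=[75:NA]
Op 2: route key 41: smallest pos >= 41 is 75 -> NA
Op 3: route key 48: smallest pos >= 48 is 75 -> NA
Op 4: route key 75: smallest pos >= 75 is 75 -> NA
Op 5: route key 57: smallest pos >= 57 is 75 -> NA
Op 6: add NB@79 -> ring=[75:NA,79:NB]
Op 7: route key 71: smallest pos >= 71 is 75 -> NA
Op 8: route key 76: smallest pos >= 76 is 79 -> NB

Answer: NA NA NA NA NA NB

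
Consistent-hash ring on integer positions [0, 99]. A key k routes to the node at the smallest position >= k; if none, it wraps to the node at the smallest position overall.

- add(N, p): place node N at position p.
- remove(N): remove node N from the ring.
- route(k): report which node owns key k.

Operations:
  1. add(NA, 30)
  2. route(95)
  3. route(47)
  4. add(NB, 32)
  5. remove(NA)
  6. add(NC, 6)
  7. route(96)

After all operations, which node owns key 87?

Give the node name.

Op 1: add NA@30 -> ring=[30:NA]
Op 2: route key 95: none >= 95, wrap to smallest pos 30 -> NA
Op 3: route key 47: none >= 47, wrap to smallest pos 30 -> NA
Op 4: add NB@32 -> ring=[30:NA,32:NB]
Op 5: remove NA -> ring=[32:NB]
Op 6: add NC@6 -> ring=[6:NC,32:NB]
Op 7: route key 96: none >= 96, wrap to smallest pos 6 -> NC
Final route key 87: none >= 87, wrap to smallest pos 6 -> NC

Answer: NC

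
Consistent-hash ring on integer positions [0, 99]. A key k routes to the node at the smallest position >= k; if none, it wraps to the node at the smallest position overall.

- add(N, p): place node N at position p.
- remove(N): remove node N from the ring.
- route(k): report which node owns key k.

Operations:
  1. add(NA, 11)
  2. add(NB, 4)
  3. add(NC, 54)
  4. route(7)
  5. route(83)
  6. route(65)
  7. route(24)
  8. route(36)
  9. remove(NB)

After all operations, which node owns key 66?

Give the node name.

Answer: NA

Derivation:
Op 1: add NA@11 -> ring=[11:NA]
Op 2: add NB@4 -> ring=[4:NB,11:NA]
Op 3: add NC@54 -> ring=[4:NB,11:NA,54:NC]
Op 4: route key 7: smallest pos >= 7 is 11 -> NA
Op 5: route key 83: none >= 83, wrap to smallest pos 4 -> NB
Op 6: route key 65: none >= 65, wrap to smallest pos 4 -> NB
Op 7: route key 24: smallest pos >= 24 is 54 -> NC
Op 8: route key 36: smallest pos >= 36 is 54 -> NC
Op 9: remove NB -> ring=[11:NA,54:NC]
Final route key 66: none >= 66, wrap to smallest pos 11 -> NA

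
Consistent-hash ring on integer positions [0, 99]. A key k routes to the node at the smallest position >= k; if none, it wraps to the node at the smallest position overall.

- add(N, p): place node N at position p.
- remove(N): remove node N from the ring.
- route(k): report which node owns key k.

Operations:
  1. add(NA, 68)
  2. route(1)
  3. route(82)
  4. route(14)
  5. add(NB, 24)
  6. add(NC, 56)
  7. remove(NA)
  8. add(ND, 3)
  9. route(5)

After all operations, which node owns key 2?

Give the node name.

Op 1: add NA@68 -> ring=[68:NA]
Op 2: route key 1: smallest pos >= 1 is 68 -> NA
Op 3: route key 82: none >= 82, wrap to smallest pos 68 -> NA
Op 4: route key 14: smallest pos >= 14 is 68 -> NA
Op 5: add NB@24 -> ring=[24:NB,68:NA]
Op 6: add NC@56 -> ring=[24:NB,56:NC,68:NA]
Op 7: remove NA -> ring=[24:NB,56:NC]
Op 8: add ND@3 -> ring=[3:ND,24:NB,56:NC]
Op 9: route key 5: smallest pos >= 5 is 24 -> NB
Final route key 2: smallest pos >= 2 is 3 -> ND

Answer: ND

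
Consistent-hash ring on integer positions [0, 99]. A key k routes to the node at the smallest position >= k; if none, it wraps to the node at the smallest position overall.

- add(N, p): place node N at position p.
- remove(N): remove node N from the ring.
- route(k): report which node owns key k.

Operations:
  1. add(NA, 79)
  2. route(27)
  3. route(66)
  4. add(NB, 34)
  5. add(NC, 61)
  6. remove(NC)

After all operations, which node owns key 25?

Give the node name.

Op 1: add NA@79 -> ring=[79:NA]
Op 2: route key 27: smallest pos >= 27 is 79 -> NA
Op 3: route key 66: smallest pos >= 66 is 79 -> NA
Op 4: add NB@34 -> ring=[34:NB,79:NA]
Op 5: add NC@61 -> ring=[34:NB,61:NC,79:NA]
Op 6: remove NC -> ring=[34:NB,79:NA]
Final route key 25: smallest pos >= 25 is 34 -> NB

Answer: NB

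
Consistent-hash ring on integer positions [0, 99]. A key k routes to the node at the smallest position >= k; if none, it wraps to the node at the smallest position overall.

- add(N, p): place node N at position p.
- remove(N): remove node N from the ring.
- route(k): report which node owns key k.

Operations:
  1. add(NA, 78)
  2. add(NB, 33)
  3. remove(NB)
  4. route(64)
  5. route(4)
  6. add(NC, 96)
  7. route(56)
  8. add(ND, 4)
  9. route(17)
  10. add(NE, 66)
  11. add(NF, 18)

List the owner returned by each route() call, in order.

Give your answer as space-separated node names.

Op 1: add NA@78 -> ring=[78:NA]
Op 2: add NB@33 -> ring=[33:NB,78:NA]
Op 3: remove NB -> ring=[78:NA]
Op 4: route key 64: smallest pos >= 64 is 78 -> NA
Op 5: route key 4: smallest pos >= 4 is 78 -> NA
Op 6: add NC@96 -> ring=[78:NA,96:NC]
Op 7: route key 56: smallest pos >= 56 is 78 -> NA
Op 8: add ND@4 -> ring=[4:ND,78:NA,96:NC]
Op 9: route key 17: smallest pos >= 17 is 78 -> NA
Op 10: add NE@66 -> ring=[4:ND,66:NE,78:NA,96:NC]
Op 11: add NF@18 -> ring=[4:ND,18:NF,66:NE,78:NA,96:NC]

Answer: NA NA NA NA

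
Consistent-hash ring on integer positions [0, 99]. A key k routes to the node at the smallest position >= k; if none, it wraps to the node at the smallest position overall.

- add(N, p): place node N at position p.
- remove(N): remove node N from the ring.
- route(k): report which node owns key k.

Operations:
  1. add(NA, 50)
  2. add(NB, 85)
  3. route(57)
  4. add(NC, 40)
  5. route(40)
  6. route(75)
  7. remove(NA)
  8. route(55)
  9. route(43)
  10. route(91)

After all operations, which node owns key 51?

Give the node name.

Op 1: add NA@50 -> ring=[50:NA]
Op 2: add NB@85 -> ring=[50:NA,85:NB]
Op 3: route key 57: smallest pos >= 57 is 85 -> NB
Op 4: add NC@40 -> ring=[40:NC,50:NA,85:NB]
Op 5: route key 40: smallest pos >= 40 is 40 -> NC
Op 6: route key 75: smallest pos >= 75 is 85 -> NB
Op 7: remove NA -> ring=[40:NC,85:NB]
Op 8: route key 55: smallest pos >= 55 is 85 -> NB
Op 9: route key 43: smallest pos >= 43 is 85 -> NB
Op 10: route key 91: none >= 91, wrap to smallest pos 40 -> NC
Final route key 51: smallest pos >= 51 is 85 -> NB

Answer: NB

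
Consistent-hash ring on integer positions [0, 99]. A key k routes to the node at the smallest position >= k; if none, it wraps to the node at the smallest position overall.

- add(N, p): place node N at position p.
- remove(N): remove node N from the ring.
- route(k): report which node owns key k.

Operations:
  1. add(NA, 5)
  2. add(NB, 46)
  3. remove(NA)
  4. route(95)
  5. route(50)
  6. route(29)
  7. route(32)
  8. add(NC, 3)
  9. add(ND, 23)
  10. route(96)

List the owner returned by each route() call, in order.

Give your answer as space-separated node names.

Answer: NB NB NB NB NC

Derivation:
Op 1: add NA@5 -> ring=[5:NA]
Op 2: add NB@46 -> ring=[5:NA,46:NB]
Op 3: remove NA -> ring=[46:NB]
Op 4: route key 95: none >= 95, wrap to smallest pos 46 -> NB
Op 5: route key 50: none >= 50, wrap to smallest pos 46 -> NB
Op 6: route key 29: smallest pos >= 29 is 46 -> NB
Op 7: route key 32: smallest pos >= 32 is 46 -> NB
Op 8: add NC@3 -> ring=[3:NC,46:NB]
Op 9: add ND@23 -> ring=[3:NC,23:ND,46:NB]
Op 10: route key 96: none >= 96, wrap to smallest pos 3 -> NC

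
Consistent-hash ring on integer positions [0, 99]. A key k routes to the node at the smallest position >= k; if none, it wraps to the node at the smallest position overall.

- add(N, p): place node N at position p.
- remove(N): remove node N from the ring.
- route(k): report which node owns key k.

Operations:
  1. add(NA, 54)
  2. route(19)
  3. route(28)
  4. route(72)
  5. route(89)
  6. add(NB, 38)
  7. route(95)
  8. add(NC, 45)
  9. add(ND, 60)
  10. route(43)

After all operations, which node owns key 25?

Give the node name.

Answer: NB

Derivation:
Op 1: add NA@54 -> ring=[54:NA]
Op 2: route key 19: smallest pos >= 19 is 54 -> NA
Op 3: route key 28: smallest pos >= 28 is 54 -> NA
Op 4: route key 72: none >= 72, wrap to smallest pos 54 -> NA
Op 5: route key 89: none >= 89, wrap to smallest pos 54 -> NA
Op 6: add NB@38 -> ring=[38:NB,54:NA]
Op 7: route key 95: none >= 95, wrap to smallest pos 38 -> NB
Op 8: add NC@45 -> ring=[38:NB,45:NC,54:NA]
Op 9: add ND@60 -> ring=[38:NB,45:NC,54:NA,60:ND]
Op 10: route key 43: smallest pos >= 43 is 45 -> NC
Final route key 25: smallest pos >= 25 is 38 -> NB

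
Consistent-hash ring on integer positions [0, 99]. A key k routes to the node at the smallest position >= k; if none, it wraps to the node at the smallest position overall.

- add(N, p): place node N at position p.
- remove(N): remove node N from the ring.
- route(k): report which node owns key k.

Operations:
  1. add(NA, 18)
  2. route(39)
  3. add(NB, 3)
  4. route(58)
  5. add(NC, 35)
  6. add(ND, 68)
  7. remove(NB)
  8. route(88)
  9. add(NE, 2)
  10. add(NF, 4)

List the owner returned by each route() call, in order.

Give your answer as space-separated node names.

Op 1: add NA@18 -> ring=[18:NA]
Op 2: route key 39: none >= 39, wrap to smallest pos 18 -> NA
Op 3: add NB@3 -> ring=[3:NB,18:NA]
Op 4: route key 58: none >= 58, wrap to smallest pos 3 -> NB
Op 5: add NC@35 -> ring=[3:NB,18:NA,35:NC]
Op 6: add ND@68 -> ring=[3:NB,18:NA,35:NC,68:ND]
Op 7: remove NB -> ring=[18:NA,35:NC,68:ND]
Op 8: route key 88: none >= 88, wrap to smallest pos 18 -> NA
Op 9: add NE@2 -> ring=[2:NE,18:NA,35:NC,68:ND]
Op 10: add NF@4 -> ring=[2:NE,4:NF,18:NA,35:NC,68:ND]

Answer: NA NB NA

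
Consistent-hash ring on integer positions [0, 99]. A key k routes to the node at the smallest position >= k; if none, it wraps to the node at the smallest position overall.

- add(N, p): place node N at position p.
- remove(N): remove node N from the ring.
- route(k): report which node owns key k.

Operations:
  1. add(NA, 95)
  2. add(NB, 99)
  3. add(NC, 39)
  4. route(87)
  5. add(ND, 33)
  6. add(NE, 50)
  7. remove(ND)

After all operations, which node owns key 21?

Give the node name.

Answer: NC

Derivation:
Op 1: add NA@95 -> ring=[95:NA]
Op 2: add NB@99 -> ring=[95:NA,99:NB]
Op 3: add NC@39 -> ring=[39:NC,95:NA,99:NB]
Op 4: route key 87: smallest pos >= 87 is 95 -> NA
Op 5: add ND@33 -> ring=[33:ND,39:NC,95:NA,99:NB]
Op 6: add NE@50 -> ring=[33:ND,39:NC,50:NE,95:NA,99:NB]
Op 7: remove ND -> ring=[39:NC,50:NE,95:NA,99:NB]
Final route key 21: smallest pos >= 21 is 39 -> NC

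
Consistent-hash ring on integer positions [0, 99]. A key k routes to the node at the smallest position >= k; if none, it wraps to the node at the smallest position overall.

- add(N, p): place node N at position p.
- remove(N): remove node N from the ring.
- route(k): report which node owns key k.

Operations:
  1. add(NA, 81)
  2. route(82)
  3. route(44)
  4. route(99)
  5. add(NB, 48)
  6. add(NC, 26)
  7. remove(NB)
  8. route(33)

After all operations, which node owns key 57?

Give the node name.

Answer: NA

Derivation:
Op 1: add NA@81 -> ring=[81:NA]
Op 2: route key 82: none >= 82, wrap to smallest pos 81 -> NA
Op 3: route key 44: smallest pos >= 44 is 81 -> NA
Op 4: route key 99: none >= 99, wrap to smallest pos 81 -> NA
Op 5: add NB@48 -> ring=[48:NB,81:NA]
Op 6: add NC@26 -> ring=[26:NC,48:NB,81:NA]
Op 7: remove NB -> ring=[26:NC,81:NA]
Op 8: route key 33: smallest pos >= 33 is 81 -> NA
Final route key 57: smallest pos >= 57 is 81 -> NA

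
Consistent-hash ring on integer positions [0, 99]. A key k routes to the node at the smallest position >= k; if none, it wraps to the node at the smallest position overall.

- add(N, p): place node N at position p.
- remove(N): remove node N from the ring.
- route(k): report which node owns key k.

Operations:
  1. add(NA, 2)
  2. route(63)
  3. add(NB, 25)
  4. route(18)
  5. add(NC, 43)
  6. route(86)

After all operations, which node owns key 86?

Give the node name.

Answer: NA

Derivation:
Op 1: add NA@2 -> ring=[2:NA]
Op 2: route key 63: none >= 63, wrap to smallest pos 2 -> NA
Op 3: add NB@25 -> ring=[2:NA,25:NB]
Op 4: route key 18: smallest pos >= 18 is 25 -> NB
Op 5: add NC@43 -> ring=[2:NA,25:NB,43:NC]
Op 6: route key 86: none >= 86, wrap to smallest pos 2 -> NA
Final route key 86: none >= 86, wrap to smallest pos 2 -> NA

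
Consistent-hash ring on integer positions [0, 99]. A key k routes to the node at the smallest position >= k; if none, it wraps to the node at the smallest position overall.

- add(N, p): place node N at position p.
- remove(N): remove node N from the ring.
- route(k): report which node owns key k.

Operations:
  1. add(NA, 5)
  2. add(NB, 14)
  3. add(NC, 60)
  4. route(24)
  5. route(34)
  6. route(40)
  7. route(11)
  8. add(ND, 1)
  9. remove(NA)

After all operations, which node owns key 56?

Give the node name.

Answer: NC

Derivation:
Op 1: add NA@5 -> ring=[5:NA]
Op 2: add NB@14 -> ring=[5:NA,14:NB]
Op 3: add NC@60 -> ring=[5:NA,14:NB,60:NC]
Op 4: route key 24: smallest pos >= 24 is 60 -> NC
Op 5: route key 34: smallest pos >= 34 is 60 -> NC
Op 6: route key 40: smallest pos >= 40 is 60 -> NC
Op 7: route key 11: smallest pos >= 11 is 14 -> NB
Op 8: add ND@1 -> ring=[1:ND,5:NA,14:NB,60:NC]
Op 9: remove NA -> ring=[1:ND,14:NB,60:NC]
Final route key 56: smallest pos >= 56 is 60 -> NC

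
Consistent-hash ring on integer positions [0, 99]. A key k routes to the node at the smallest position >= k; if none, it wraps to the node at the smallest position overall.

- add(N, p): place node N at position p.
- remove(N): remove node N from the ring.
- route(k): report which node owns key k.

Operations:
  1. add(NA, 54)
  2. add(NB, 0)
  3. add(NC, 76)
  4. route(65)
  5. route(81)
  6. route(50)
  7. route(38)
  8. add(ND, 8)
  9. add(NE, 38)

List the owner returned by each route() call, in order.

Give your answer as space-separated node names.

Answer: NC NB NA NA

Derivation:
Op 1: add NA@54 -> ring=[54:NA]
Op 2: add NB@0 -> ring=[0:NB,54:NA]
Op 3: add NC@76 -> ring=[0:NB,54:NA,76:NC]
Op 4: route key 65: smallest pos >= 65 is 76 -> NC
Op 5: route key 81: none >= 81, wrap to smallest pos 0 -> NB
Op 6: route key 50: smallest pos >= 50 is 54 -> NA
Op 7: route key 38: smallest pos >= 38 is 54 -> NA
Op 8: add ND@8 -> ring=[0:NB,8:ND,54:NA,76:NC]
Op 9: add NE@38 -> ring=[0:NB,8:ND,38:NE,54:NA,76:NC]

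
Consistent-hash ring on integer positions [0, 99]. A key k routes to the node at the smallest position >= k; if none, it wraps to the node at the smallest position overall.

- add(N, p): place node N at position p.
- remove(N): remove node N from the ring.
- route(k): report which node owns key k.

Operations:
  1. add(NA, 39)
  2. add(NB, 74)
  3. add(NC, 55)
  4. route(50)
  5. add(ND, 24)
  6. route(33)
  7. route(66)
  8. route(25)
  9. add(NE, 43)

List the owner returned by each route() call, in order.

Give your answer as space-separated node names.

Op 1: add NA@39 -> ring=[39:NA]
Op 2: add NB@74 -> ring=[39:NA,74:NB]
Op 3: add NC@55 -> ring=[39:NA,55:NC,74:NB]
Op 4: route key 50: smallest pos >= 50 is 55 -> NC
Op 5: add ND@24 -> ring=[24:ND,39:NA,55:NC,74:NB]
Op 6: route key 33: smallest pos >= 33 is 39 -> NA
Op 7: route key 66: smallest pos >= 66 is 74 -> NB
Op 8: route key 25: smallest pos >= 25 is 39 -> NA
Op 9: add NE@43 -> ring=[24:ND,39:NA,43:NE,55:NC,74:NB]

Answer: NC NA NB NA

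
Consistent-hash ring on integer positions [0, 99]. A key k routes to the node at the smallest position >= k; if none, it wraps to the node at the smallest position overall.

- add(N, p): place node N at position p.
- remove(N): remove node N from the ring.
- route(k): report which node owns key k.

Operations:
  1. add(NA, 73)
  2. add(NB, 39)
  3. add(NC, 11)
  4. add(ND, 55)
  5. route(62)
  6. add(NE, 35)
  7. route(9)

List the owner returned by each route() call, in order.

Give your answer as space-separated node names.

Op 1: add NA@73 -> ring=[73:NA]
Op 2: add NB@39 -> ring=[39:NB,73:NA]
Op 3: add NC@11 -> ring=[11:NC,39:NB,73:NA]
Op 4: add ND@55 -> ring=[11:NC,39:NB,55:ND,73:NA]
Op 5: route key 62: smallest pos >= 62 is 73 -> NA
Op 6: add NE@35 -> ring=[11:NC,35:NE,39:NB,55:ND,73:NA]
Op 7: route key 9: smallest pos >= 9 is 11 -> NC

Answer: NA NC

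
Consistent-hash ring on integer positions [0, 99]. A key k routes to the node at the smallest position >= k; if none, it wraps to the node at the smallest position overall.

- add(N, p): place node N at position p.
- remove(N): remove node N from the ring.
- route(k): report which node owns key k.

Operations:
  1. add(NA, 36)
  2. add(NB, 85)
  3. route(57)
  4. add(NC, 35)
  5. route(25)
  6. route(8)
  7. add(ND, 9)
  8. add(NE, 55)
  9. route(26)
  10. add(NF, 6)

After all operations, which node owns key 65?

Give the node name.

Op 1: add NA@36 -> ring=[36:NA]
Op 2: add NB@85 -> ring=[36:NA,85:NB]
Op 3: route key 57: smallest pos >= 57 is 85 -> NB
Op 4: add NC@35 -> ring=[35:NC,36:NA,85:NB]
Op 5: route key 25: smallest pos >= 25 is 35 -> NC
Op 6: route key 8: smallest pos >= 8 is 35 -> NC
Op 7: add ND@9 -> ring=[9:ND,35:NC,36:NA,85:NB]
Op 8: add NE@55 -> ring=[9:ND,35:NC,36:NA,55:NE,85:NB]
Op 9: route key 26: smallest pos >= 26 is 35 -> NC
Op 10: add NF@6 -> ring=[6:NF,9:ND,35:NC,36:NA,55:NE,85:NB]
Final route key 65: smallest pos >= 65 is 85 -> NB

Answer: NB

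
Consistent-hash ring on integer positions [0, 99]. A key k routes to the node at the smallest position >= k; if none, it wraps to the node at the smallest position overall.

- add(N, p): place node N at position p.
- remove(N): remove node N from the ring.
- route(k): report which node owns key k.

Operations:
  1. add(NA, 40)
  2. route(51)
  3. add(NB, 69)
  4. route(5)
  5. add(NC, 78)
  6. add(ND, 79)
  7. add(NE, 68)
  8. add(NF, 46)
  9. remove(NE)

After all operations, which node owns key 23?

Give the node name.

Op 1: add NA@40 -> ring=[40:NA]
Op 2: route key 51: none >= 51, wrap to smallest pos 40 -> NA
Op 3: add NB@69 -> ring=[40:NA,69:NB]
Op 4: route key 5: smallest pos >= 5 is 40 -> NA
Op 5: add NC@78 -> ring=[40:NA,69:NB,78:NC]
Op 6: add ND@79 -> ring=[40:NA,69:NB,78:NC,79:ND]
Op 7: add NE@68 -> ring=[40:NA,68:NE,69:NB,78:NC,79:ND]
Op 8: add NF@46 -> ring=[40:NA,46:NF,68:NE,69:NB,78:NC,79:ND]
Op 9: remove NE -> ring=[40:NA,46:NF,69:NB,78:NC,79:ND]
Final route key 23: smallest pos >= 23 is 40 -> NA

Answer: NA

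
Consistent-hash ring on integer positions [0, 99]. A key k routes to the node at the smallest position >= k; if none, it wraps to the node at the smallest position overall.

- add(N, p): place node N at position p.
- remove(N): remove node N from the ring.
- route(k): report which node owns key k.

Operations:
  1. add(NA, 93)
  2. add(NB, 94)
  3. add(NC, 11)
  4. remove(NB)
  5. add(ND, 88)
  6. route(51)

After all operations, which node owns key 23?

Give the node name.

Answer: ND

Derivation:
Op 1: add NA@93 -> ring=[93:NA]
Op 2: add NB@94 -> ring=[93:NA,94:NB]
Op 3: add NC@11 -> ring=[11:NC,93:NA,94:NB]
Op 4: remove NB -> ring=[11:NC,93:NA]
Op 5: add ND@88 -> ring=[11:NC,88:ND,93:NA]
Op 6: route key 51: smallest pos >= 51 is 88 -> ND
Final route key 23: smallest pos >= 23 is 88 -> ND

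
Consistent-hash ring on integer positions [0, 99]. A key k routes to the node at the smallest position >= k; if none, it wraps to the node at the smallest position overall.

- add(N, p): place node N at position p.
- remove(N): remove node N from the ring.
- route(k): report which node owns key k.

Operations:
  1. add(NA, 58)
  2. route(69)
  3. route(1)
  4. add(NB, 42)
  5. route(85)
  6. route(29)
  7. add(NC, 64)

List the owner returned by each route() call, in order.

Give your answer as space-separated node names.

Op 1: add NA@58 -> ring=[58:NA]
Op 2: route key 69: none >= 69, wrap to smallest pos 58 -> NA
Op 3: route key 1: smallest pos >= 1 is 58 -> NA
Op 4: add NB@42 -> ring=[42:NB,58:NA]
Op 5: route key 85: none >= 85, wrap to smallest pos 42 -> NB
Op 6: route key 29: smallest pos >= 29 is 42 -> NB
Op 7: add NC@64 -> ring=[42:NB,58:NA,64:NC]

Answer: NA NA NB NB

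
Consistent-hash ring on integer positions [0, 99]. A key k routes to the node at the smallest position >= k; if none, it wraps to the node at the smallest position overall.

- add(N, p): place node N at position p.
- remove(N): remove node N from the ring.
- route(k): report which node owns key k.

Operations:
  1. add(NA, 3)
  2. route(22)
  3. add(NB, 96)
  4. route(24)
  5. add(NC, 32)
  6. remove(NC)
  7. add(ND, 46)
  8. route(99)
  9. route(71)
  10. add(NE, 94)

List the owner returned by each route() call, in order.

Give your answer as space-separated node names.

Op 1: add NA@3 -> ring=[3:NA]
Op 2: route key 22: none >= 22, wrap to smallest pos 3 -> NA
Op 3: add NB@96 -> ring=[3:NA,96:NB]
Op 4: route key 24: smallest pos >= 24 is 96 -> NB
Op 5: add NC@32 -> ring=[3:NA,32:NC,96:NB]
Op 6: remove NC -> ring=[3:NA,96:NB]
Op 7: add ND@46 -> ring=[3:NA,46:ND,96:NB]
Op 8: route key 99: none >= 99, wrap to smallest pos 3 -> NA
Op 9: route key 71: smallest pos >= 71 is 96 -> NB
Op 10: add NE@94 -> ring=[3:NA,46:ND,94:NE,96:NB]

Answer: NA NB NA NB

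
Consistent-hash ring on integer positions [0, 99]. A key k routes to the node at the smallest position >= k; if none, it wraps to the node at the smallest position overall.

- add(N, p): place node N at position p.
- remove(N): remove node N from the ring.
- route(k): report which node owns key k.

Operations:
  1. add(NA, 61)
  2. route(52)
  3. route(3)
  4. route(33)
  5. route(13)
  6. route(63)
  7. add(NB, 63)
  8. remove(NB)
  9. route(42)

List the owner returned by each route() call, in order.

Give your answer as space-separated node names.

Op 1: add NA@61 -> ring=[61:NA]
Op 2: route key 52: smallest pos >= 52 is 61 -> NA
Op 3: route key 3: smallest pos >= 3 is 61 -> NA
Op 4: route key 33: smallest pos >= 33 is 61 -> NA
Op 5: route key 13: smallest pos >= 13 is 61 -> NA
Op 6: route key 63: none >= 63, wrap to smallest pos 61 -> NA
Op 7: add NB@63 -> ring=[61:NA,63:NB]
Op 8: remove NB -> ring=[61:NA]
Op 9: route key 42: smallest pos >= 42 is 61 -> NA

Answer: NA NA NA NA NA NA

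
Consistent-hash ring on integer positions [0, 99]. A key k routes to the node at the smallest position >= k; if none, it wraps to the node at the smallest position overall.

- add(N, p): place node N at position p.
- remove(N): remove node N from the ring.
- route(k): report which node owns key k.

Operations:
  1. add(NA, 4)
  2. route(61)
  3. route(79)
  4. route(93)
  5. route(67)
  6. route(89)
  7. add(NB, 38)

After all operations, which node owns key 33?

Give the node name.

Op 1: add NA@4 -> ring=[4:NA]
Op 2: route key 61: none >= 61, wrap to smallest pos 4 -> NA
Op 3: route key 79: none >= 79, wrap to smallest pos 4 -> NA
Op 4: route key 93: none >= 93, wrap to smallest pos 4 -> NA
Op 5: route key 67: none >= 67, wrap to smallest pos 4 -> NA
Op 6: route key 89: none >= 89, wrap to smallest pos 4 -> NA
Op 7: add NB@38 -> ring=[4:NA,38:NB]
Final route key 33: smallest pos >= 33 is 38 -> NB

Answer: NB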